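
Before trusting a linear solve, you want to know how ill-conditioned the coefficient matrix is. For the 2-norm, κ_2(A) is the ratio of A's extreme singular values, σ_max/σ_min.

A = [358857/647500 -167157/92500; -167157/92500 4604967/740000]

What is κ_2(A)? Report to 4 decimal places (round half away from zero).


form AᵀA = [1198328013/335405000 -9389041533/766640000; -9389041533/766640000 36790359489/876160000] with trace 3129781761/68690944 and determinant 36905625/1099055104
eigenvalues of AᵀA: λ = (tr ± √(tr²−4·det))/2 = 729/16, 50625/68690944
so κ_2 = √((729/16) / (50625/68690944)) = 248.6400

248.6400


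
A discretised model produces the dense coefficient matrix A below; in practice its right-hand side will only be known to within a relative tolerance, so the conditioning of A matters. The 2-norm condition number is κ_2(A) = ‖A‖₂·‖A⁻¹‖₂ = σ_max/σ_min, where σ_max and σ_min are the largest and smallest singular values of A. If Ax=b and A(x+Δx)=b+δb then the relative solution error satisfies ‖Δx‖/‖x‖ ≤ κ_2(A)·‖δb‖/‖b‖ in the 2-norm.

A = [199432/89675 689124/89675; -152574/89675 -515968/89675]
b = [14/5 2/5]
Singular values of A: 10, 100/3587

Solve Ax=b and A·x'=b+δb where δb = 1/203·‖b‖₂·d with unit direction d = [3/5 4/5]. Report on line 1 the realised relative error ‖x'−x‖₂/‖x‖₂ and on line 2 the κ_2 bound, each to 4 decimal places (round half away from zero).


largest singular value 10, smallest 100/3587
κ_2(A) = 10 / (100/3587) = 358.7000
worst-case relative error ≤ 358.7000 × 1/203 = 1.7670
solve Ax = b  →  x = [-68.8144 20.2792]
2-norm of b is 2.8284; of x, 71.7403
re-solving with b+δb shifts x by Δx of norm 0.4998
relative error = 0.0070
realised/bound (from unrounded values) ≈ 0.0039

0.0070
1.7670


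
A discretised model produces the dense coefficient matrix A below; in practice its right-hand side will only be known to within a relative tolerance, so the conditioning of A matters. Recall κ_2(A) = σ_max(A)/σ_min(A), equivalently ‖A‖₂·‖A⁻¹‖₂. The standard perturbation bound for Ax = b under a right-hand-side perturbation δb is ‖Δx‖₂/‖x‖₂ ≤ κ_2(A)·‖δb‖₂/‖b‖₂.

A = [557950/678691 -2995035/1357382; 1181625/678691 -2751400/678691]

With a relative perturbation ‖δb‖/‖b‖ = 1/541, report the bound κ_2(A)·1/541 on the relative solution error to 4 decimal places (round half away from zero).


0.0908

form AᵀA = [5908463125/1593845929 -14140702125/1593845929; -14140702125/1593845929 135816756025/6375383716] with trace 943494725/37724164 and determinant 9765625/37724164
char-poly roots: 25 and 390625/37724164
so κ_2 = √(25 / (390625/37724164)) = 49.1360
κ_2(A)·‖δb‖/‖b‖ = 0.0908


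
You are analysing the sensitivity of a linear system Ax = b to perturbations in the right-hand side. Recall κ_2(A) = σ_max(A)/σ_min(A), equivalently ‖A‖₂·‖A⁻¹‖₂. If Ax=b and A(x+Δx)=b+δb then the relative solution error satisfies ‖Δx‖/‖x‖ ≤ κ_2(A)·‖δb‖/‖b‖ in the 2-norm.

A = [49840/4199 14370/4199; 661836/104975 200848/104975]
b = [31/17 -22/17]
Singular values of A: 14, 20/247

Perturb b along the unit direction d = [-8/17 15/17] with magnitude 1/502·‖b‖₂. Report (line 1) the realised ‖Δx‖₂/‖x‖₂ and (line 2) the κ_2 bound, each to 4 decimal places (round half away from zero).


0.0022
0.3444

from the listed singular values, σ₁ = 14, σ_n = 20/247
κ = σ_max/σ_min = 14/(20/247) = 172.9000
perturbation bound = 172.9000·1/502 = 0.3444
solve Ax = b  →  x = [6.9846 -23.6920]
‖b‖ = 2.2361, ‖x‖ = 24.7001
re-solving with b+δb shifts x by Δx of norm 0.0550
relative error = 0.0022
realised/bound (from unrounded values) ≈ 0.0065


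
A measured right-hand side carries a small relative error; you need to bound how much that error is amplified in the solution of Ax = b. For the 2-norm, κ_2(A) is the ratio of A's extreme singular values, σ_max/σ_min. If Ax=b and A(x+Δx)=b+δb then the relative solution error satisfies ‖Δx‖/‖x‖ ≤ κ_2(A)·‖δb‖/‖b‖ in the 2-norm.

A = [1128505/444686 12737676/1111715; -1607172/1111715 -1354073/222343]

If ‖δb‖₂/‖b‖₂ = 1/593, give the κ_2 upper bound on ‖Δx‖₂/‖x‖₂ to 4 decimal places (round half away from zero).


form AᵀA = [145917286249/17106024100 32399632314/855301205; 32399632314/855301205 720021564409/4276506025] with trace 360024217/2035220 and determinant 312900721/254402500
char-poly roots: 17689/100 and 17689/2544025
κ = σ_max/σ_min = (133/10)/(133/1595) = 159.5000
worst-case relative error ≤ 159.5000 × 1/593 = 0.2690

0.2690


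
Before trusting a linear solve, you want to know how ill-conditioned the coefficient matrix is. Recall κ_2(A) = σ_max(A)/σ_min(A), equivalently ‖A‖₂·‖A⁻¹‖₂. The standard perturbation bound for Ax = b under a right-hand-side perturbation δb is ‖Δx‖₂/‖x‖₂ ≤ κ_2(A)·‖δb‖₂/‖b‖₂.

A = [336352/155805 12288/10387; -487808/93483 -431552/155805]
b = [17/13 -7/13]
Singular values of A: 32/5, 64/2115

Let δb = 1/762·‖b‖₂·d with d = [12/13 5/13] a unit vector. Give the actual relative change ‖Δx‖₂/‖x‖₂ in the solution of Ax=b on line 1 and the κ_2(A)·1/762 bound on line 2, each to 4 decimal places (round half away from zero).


σ_max = 32/5, σ_min = 64/2115
condition number: (32/5) ÷ (64/2115) = 211.5000
bound on ‖Δx‖/‖x‖: κ·ε = 211.5000·1/762 = 0.2776
solve Ax = b  →  x = [-15.4136 29.2325]
2-norm of b is 1.4142; of x, 33.0472
δb = ε·‖b‖·d = [0.0017 0.0007]; solving A·Δx = δb gives ‖Δx‖ = 0.0613
realised ‖Δx‖/‖x‖ = 0.0019
realised/bound (from unrounded values) ≈ 0.0067

0.0019
0.2776


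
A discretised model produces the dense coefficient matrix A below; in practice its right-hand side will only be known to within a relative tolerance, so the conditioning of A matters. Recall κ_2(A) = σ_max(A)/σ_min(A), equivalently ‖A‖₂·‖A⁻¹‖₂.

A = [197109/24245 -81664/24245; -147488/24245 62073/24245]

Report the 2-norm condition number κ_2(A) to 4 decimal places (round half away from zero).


373.0000

form AᵀA = [2424186721/23512801 -1010069280/23512801; -1010069280/23512801 420882649/23512801] with trace 16834730/139129 and determinant 14641/139129
char-poly roots: 121 and 121/139129
so κ_2 = √(121 / (121/139129)) = 373.0000


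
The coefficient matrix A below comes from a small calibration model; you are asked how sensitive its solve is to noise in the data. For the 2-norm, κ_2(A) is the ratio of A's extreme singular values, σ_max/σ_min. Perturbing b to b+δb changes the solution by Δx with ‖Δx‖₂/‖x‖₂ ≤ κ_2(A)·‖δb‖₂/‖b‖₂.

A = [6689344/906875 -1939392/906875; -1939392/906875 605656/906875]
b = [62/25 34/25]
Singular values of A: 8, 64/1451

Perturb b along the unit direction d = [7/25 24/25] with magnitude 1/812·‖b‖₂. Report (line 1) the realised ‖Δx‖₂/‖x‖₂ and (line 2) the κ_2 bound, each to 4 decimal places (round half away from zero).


0.0017
0.2234

σ_max = 8, σ_min = 64/1451
condition number: 8 ÷ (64/1451) = 181.3750
bound on ‖Δx‖/‖x‖: κ·ε = 181.3750·1/812 = 0.2234
solve Ax = b  →  x = [12.9363 43.4600]
‖b‖₂ = 2.8284 and ‖x‖₂ = 45.3444
re-solving with b+δb shifts x by Δx of norm 0.0790
relative error = 0.0017
tightness: 0.0017 against a bound of 0.2234 (unrounded ratio ≈ 0.0078)


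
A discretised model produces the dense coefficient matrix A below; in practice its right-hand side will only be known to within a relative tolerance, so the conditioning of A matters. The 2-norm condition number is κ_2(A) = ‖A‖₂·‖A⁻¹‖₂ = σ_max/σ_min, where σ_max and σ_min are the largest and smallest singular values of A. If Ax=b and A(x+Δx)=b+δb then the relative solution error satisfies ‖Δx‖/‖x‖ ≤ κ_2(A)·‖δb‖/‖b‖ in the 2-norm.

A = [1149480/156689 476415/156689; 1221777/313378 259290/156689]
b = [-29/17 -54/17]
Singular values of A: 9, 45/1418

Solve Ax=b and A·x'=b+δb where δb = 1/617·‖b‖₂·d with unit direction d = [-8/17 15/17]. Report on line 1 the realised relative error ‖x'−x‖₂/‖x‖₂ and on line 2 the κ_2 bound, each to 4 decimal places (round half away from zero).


0.0029
0.4596

largest singular value 9, smallest 45/1418
condition number: 9 ÷ (45/1418) = 283.6000
worst-case relative error ≤ 283.6000 × 1/617 = 0.4596
solve Ax = b  →  x = [23.9316 -58.3026]
‖b‖₂ = 3.6056 and ‖x‖₂ = 63.0231
with δb = [-0.0027 0.0052], A·Δx = δb → ‖Δx‖ = 0.1841
dividing the unrounded norms, ‖Δx‖/‖x‖ = 0.0029
realised/bound (from unrounded values) ≈ 0.0064


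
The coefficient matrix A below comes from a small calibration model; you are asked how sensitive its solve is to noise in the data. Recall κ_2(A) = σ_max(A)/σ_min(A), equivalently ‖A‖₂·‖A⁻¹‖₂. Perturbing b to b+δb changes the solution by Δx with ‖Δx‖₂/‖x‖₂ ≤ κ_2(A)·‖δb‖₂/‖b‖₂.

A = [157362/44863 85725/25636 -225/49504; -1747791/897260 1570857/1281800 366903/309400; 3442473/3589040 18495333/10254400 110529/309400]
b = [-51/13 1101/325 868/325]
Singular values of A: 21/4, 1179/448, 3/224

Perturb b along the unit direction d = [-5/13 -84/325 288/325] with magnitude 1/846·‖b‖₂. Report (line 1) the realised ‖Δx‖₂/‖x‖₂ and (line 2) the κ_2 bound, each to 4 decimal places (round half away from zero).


0.0023
0.4634

largest singular value 21/4, smallest 3/224
κ = σ_max/σ_min = (21/4)/(3/224) = 392.0000
κ_2(A)·‖δb‖/‖b‖ = 0.4634
solve Ax = b  →  x = [71.3591 -75.7556 198.3623]
2-norm of b is 5.8310; of x, 224.0059
with δb = [-0.0027 -0.0018 0.0061], A·Δx = δb → ‖Δx‖ = 0.5146
dividing the unrounded norms, ‖Δx‖/‖x‖ = 0.0023
so the bound overstates the realised error by a factor of ≈ 201.6876 (computed from the unrounded values)


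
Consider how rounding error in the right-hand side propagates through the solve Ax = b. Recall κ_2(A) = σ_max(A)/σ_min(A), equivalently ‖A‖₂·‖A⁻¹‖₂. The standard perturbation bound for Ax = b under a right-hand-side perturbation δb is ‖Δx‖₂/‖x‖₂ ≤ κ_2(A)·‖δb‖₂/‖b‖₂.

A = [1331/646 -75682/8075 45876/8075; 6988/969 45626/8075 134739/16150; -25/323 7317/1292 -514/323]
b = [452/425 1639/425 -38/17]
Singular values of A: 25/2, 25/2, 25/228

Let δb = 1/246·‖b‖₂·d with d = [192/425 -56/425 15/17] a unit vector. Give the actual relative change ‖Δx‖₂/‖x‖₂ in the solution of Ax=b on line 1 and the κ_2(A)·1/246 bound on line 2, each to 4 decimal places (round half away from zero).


largest singular value 25/2, smallest 25/228
condition number: (25/2) ÷ (25/228) = 114.0000
bound on ‖Δx‖/‖x‖: κ·ε = 114.0000·1/246 = 0.4634
solve Ax = b  →  x = [14.7840 -3.0694 -10.2381]
‖b‖₂ = 4.5826 and ‖x‖₂ = 18.2430
re-solving with b+δb shifts x by Δx of norm 0.1699
realised ‖Δx‖/‖x‖ = 0.0093
realised/bound (from unrounded values) ≈ 0.0201

0.0093
0.4634


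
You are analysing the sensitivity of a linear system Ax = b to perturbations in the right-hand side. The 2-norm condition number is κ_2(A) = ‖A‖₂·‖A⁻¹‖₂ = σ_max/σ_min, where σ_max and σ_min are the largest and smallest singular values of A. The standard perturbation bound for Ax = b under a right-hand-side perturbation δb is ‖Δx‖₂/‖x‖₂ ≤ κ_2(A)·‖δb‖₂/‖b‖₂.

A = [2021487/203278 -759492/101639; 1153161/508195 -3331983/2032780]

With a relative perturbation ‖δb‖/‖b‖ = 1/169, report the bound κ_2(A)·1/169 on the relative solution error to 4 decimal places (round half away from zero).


1.4669

form AᵀA = [63937753389/614544100 -47952095823/614544100; -47952095823/614544100 143862789969/2458176400] with trace 15984552141/98327056 and determinant 169130025/393308224
eigenvalues of AᵀA: λ = (tr ± √(tr²−4·det))/2 = 2601/16, 65025/24581764
so κ_2 = √((2601/16) / (65025/24581764)) = 247.9000
bound on ‖Δx‖/‖x‖: κ·ε = 247.9000·1/169 = 1.4669


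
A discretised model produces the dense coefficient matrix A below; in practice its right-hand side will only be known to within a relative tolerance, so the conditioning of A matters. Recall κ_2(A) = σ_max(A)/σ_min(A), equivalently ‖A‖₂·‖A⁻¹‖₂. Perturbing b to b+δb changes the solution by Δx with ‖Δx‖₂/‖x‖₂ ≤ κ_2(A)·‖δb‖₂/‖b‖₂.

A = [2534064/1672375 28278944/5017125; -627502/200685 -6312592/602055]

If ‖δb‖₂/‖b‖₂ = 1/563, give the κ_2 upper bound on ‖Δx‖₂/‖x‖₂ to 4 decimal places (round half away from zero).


AᵀA = [1051531308676/87098765625 10798178032096/261296296875; 10798178032096/261296296875 111082350044416/783888890625]; tr = 192873810916/1254222225, det = 3782742016/1254222225
eigenvalues of AᵀA: λ = (tr ± √(tr²−4·det))/2 = 3844/25, 984064/50168889
σ_max=√(3844/25)=(62/5), σ_min=√(984064/50168889)=(992/7083) → κ = 88.5375
bound on ‖Δx‖/‖x‖: κ·ε = 88.5375·1/563 = 0.1573

0.1573


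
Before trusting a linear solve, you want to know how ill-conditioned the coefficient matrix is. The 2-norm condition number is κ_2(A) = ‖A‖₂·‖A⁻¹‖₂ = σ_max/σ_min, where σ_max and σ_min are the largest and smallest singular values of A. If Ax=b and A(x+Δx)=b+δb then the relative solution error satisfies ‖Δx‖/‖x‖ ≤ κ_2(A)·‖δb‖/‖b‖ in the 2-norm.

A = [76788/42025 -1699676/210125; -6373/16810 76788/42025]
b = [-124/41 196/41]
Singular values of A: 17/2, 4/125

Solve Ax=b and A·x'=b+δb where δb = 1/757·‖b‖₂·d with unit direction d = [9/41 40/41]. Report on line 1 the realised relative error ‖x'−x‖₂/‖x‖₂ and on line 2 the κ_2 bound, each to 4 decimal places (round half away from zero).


0.0019
0.3509

largest singular value 17/2, smallest 4/125
condition number: (17/2) ÷ (4/125) = 265.6250
κ_2(A)·‖δb‖/‖b‖ = 0.3509
solve Ax = b  →  x = [121.8479 27.8981]
‖b‖₂ = 5.6569 and ‖x‖₂ = 125.0009
Δx = A⁻¹·δb where δb = 1/757·5.6569·d; ‖Δx‖ = 0.2335
dividing the unrounded norms, ‖Δx‖/‖x‖ = 0.0019
so the bound overstates the realised error by a factor of ≈ 187.8266 (computed from the unrounded values)


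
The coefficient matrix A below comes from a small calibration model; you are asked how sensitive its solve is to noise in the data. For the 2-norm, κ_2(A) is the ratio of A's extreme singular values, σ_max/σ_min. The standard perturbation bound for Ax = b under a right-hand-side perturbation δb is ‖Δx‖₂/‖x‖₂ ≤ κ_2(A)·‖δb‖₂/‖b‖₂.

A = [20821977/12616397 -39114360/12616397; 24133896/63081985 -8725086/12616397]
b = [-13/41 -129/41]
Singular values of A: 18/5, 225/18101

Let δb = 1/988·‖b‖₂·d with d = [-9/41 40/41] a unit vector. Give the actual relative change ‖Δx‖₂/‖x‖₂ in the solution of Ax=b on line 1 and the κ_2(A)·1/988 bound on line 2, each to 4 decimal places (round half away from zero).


0.0011
0.2931

largest singular value 18/5, smallest 225/18101
κ = σ_max/σ_min = (18/5)/(225/18101) = 289.6160
worst-case relative error ≤ 289.6160 × 1/988 = 0.2931
solve Ax = b  →  x = [-213.0837 -113.3298]
‖b‖₂ = 3.1623 and ‖x‖₂ = 241.3468
δb = ε·‖b‖·d = [-0.0007 0.0031]; solving A·Δx = δb gives ‖Δx‖ = 0.2575
relative error = 0.0011
tightness: 0.0011 against a bound of 0.2931 (unrounded ratio ≈ 0.0036)


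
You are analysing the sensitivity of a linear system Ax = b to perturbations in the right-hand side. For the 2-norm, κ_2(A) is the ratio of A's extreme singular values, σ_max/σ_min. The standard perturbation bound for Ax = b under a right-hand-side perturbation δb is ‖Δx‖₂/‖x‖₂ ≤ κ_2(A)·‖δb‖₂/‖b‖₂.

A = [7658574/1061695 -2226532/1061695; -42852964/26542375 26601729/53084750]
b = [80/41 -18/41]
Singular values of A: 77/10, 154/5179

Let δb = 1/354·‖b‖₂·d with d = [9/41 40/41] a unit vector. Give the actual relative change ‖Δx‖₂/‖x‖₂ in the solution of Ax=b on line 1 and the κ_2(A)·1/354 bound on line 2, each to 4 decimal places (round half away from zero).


0.7315
0.7315

σ_max = 77/10, σ_min = 154/5179
κ = σ_max/σ_min = (77/10)/(154/5179) = 258.9500
perturbation bound = 258.9500·1/354 = 0.7315
solve Ax = b  →  x = [0.2494 -0.0727]
‖b‖₂ = 2.0000 and ‖x‖₂ = 0.2597
δb = ε·‖b‖·d = [0.0012 0.0055]; solving A·Δx = δb gives ‖Δx‖ = 0.1900
dividing the unrounded norms, ‖Δx‖/‖x‖ = 0.7315
tightness: 0.7315 against a bound of 0.7315; the bound is attained (ratio 1)


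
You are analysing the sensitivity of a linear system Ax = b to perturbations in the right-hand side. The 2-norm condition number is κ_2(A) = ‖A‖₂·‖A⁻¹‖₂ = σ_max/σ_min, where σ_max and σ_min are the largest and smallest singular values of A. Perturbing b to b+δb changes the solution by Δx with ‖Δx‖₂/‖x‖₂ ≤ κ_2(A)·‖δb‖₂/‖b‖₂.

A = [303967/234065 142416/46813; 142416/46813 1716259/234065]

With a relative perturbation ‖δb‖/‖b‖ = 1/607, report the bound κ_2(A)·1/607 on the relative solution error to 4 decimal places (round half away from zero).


form AᵀA = [3547064281/324180025 1702440864/64836005; 1702440864/64836005 20429602849/324180025] with trace 28374754/383645 and determinant 3418801/47955625
eigenvalues of AᵀA: λ = (tr ± √(tr²−4·det))/2 = 1849/25, 1849/1918225
κ_2(A) = √(λ_max/λ_min) = √((1849/25) / (1849/1918225)) = 277.0000
bound on ‖Δx‖/‖x‖: κ·ε = 277.0000·1/607 = 0.4563

0.4563


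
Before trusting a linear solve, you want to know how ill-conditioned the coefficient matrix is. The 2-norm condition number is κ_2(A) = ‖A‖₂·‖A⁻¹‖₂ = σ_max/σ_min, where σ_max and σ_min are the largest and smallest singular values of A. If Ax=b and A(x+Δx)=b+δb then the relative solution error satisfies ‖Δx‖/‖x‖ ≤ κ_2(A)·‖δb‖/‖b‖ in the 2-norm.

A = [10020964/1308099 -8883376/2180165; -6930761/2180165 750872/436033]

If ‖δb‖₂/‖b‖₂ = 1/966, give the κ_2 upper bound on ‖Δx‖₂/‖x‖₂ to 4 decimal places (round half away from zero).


0.3830

AᵀA = [17413088873281/253124703225 -123825247592/3374996043; -123825247592/3374996043 550352592704/28124967025]; tr = 77391910753/875864025, det = 1249198336/21896600625
solving λ² − 77391910753/875864025·λ + 1249198336/21896600625 = 0 gives λ = 2209/25, 565504/875864025
κ_2(A) = √(λ_max/λ_min) = √((2209/25) / (565504/875864025)) = 369.9375
bound on ‖Δx‖/‖x‖: κ·ε = 369.9375·1/966 = 0.3830


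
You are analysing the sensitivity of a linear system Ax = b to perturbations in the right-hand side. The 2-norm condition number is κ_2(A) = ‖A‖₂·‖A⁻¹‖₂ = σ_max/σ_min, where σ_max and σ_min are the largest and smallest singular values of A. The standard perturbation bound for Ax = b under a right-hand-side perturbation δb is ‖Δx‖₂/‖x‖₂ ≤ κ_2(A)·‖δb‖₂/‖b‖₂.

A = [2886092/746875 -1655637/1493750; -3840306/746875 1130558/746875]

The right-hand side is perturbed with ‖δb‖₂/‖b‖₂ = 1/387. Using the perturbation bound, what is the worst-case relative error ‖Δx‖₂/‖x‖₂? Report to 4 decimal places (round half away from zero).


0.7720

AᵀA = [923099088244/22312890625 -269233960842/22312890625; -269233960842/22312890625 314151177649/89251562500]; tr = 6410476049/142802500, det = 20151121/892515625
char-poly roots: 4489/100 and 17956/35700625
σ_max=√(4489/100)=(67/10), σ_min=√(17956/35700625)=(134/5975) → κ = 298.7500
bound on ‖Δx‖/‖x‖: κ·ε = 298.7500·1/387 = 0.7720


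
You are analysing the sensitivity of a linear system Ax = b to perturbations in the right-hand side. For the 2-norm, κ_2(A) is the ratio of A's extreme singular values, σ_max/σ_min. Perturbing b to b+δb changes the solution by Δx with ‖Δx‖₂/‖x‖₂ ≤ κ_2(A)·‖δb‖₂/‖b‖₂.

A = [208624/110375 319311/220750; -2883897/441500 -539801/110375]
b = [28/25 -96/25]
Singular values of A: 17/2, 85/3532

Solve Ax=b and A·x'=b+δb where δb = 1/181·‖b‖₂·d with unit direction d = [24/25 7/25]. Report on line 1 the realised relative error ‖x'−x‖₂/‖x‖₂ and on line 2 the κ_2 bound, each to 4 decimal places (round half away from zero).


from the listed singular values, σ₁ = 17/2, σ_n = 85/3532
condition number: (17/2) ÷ (85/3532) = 353.2000
worst-case relative error ≤ 353.2000 × 1/181 = 1.9514
solve Ax = b  →  x = [0.3765 0.2824]
2-norm of b is 4.0000; of x, 0.4706
re-solving with b+δb shifts x by Δx of norm 0.9183
realised ‖Δx‖/‖x‖ = 1.9514
tightness: 1.9514 against a bound of 1.9514; the bound is attained (ratio 1)

1.9514
1.9514


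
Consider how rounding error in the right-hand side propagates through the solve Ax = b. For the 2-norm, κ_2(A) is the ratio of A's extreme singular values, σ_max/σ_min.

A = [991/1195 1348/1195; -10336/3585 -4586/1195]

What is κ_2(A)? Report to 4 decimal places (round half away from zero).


358.5000

AᵀA = [4626865/514089 2056340/171363; 2056340/171363 913940/57121]; tr = 12852325/514089, det = 2500/514089
λ_max, λ_min = (12852325/514089 ± √165177117015625/264287499921)/2 = 25, 100/514089
κ_2(A) = √(λ_max/λ_min) = √(25 / (100/514089)) = 358.5000


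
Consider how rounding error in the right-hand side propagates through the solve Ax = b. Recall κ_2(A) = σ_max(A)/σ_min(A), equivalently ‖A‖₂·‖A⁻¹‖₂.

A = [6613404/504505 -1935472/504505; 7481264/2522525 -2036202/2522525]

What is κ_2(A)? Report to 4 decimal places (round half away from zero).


form AᵀA = [683757955216/3785325625 -199425830688/3785325625; -199425830688/3785325625 58178117284/3785325625] with trace 1187097716/6056521 and determinant 3841600/6056521
λ_max, λ_min = (1187097716/6056521 ± √1409107920408122256/36681446623441)/2 = 196, 19600/6056521
so κ_2 = √(196 / (19600/6056521)) = 246.1000

246.1000


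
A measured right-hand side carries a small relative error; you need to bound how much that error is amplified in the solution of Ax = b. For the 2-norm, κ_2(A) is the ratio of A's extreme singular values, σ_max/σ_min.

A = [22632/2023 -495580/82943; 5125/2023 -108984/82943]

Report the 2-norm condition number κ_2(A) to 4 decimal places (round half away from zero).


AᵀA = [538473049/4092529 -287183160/4092529; -287183160/4092529 153168976/4092529]; tr = 2393225/14161, det = 2704/14161
char-poly roots: 169 and 16/14161
so κ_2 = √(169 / (16/14161)) = 386.7500

386.7500


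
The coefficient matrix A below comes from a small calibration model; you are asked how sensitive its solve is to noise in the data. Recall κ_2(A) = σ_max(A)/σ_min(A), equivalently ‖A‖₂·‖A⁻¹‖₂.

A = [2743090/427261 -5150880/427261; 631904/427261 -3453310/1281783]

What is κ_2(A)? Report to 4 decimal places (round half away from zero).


367.8000

M = AᵀA = [4713768836/108597241 -26514064640/325791723; -26514064640/325791723 149143029700/977375169]. tr(M)=662861416/3381921, det(M)=960400/3381921
eigenvalues of AᵀA: λ = (tr ± √(tr²−4·det))/2 = 196, 4900/3381921
κ_2(A) = √(λ_max/λ_min) = √(196 / (4900/3381921)) = 367.8000


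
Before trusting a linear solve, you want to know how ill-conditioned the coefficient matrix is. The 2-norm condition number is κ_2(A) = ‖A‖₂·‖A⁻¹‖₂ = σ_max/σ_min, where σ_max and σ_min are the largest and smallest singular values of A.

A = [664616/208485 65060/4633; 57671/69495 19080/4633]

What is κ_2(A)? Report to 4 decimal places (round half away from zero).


form AᵀA = [18865917025/1738639809 9308201000/193182201; 9308201000/193182201 4596850000/21464689] with trace 232725025/1034289 and determinant 250000/114921
λ_max, λ_min = (232725025/1034289 ± √54151628660250625/1069753735521)/2 = 225, 10000/1034289
κ_2(A) = √(λ_max/λ_min) = √(225 / (10000/1034289)) = 152.5500

152.5500


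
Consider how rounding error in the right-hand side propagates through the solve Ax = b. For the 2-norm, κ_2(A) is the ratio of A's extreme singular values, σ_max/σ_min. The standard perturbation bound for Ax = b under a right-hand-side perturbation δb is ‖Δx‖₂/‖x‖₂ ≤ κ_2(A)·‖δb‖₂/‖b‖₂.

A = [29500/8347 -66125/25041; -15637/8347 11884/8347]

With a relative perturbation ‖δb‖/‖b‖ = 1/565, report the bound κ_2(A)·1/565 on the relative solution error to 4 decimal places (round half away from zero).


AᵀA = [3857321/241081 -8678816/723243; -8678816/723243 19527961/2169729]; tr = 54243850/2169729, det = 15625/2169729
λ_max, λ_min = (54243850/2169729 ± √2942259654760000/4707723933441)/2 = 25, 625/2169729
κ = σ_max/σ_min = 5/(25/1473) = 294.6000
bound on ‖Δx‖/‖x‖: κ·ε = 294.6000·1/565 = 0.5214

0.5214


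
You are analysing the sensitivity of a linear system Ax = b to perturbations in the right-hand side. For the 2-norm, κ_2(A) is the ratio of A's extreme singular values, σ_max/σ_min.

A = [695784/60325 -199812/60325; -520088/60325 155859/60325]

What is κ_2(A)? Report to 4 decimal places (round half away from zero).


form AᵀA = [30184276096/145564225 -8803455528/145564225; -8803455528/145564225 2568674529/145564225] with trace 1310118025/5822569 and determinant 9000000/5822569
eigenvalues of AᵀA: λ = (tr ± √(tr²−4·det))/2 = 225, 40000/5822569
σ_max=√225=15, σ_min=√(40000/5822569)=(200/2413) → κ = 180.9750

180.9750


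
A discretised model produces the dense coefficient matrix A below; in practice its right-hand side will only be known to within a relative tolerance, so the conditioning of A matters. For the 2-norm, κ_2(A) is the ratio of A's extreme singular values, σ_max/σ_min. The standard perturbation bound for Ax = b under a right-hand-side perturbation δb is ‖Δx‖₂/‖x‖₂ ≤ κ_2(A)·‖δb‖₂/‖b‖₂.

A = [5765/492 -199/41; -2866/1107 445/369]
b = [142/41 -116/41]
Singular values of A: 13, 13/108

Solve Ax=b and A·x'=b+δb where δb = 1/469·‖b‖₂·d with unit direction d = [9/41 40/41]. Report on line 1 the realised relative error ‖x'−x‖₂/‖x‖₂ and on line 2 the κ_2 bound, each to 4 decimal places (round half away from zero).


σ_max = 13, σ_min = 13/108
κ_2(A) = 13 / (13/108) = 108.0000
worst-case relative error ≤ 108.0000 × 1/469 = 0.2303
solve Ax = b  →  x = [-6.1065 -15.4556]
‖b‖ = 4.4721, ‖x‖ = 16.6182
Δx = A⁻¹·δb where δb = 1/469·4.4721·d; ‖Δx‖ = 0.0792
dividing the unrounded norms, ‖Δx‖/‖x‖ = 0.0048
realised/bound (from unrounded values) ≈ 0.0207

0.0048
0.2303


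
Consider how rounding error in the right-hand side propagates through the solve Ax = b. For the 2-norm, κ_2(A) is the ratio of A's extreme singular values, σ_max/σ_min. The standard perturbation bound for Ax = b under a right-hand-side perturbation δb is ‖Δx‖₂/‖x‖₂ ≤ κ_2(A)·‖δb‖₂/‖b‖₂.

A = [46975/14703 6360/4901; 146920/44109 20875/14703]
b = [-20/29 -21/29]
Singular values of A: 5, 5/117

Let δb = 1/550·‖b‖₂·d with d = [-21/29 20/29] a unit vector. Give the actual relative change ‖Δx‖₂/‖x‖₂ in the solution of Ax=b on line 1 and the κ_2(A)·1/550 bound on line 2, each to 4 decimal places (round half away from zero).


0.2127
0.2127

σ_max = 5, σ_min = 5/117
κ_2(A) = 5 / (5/117) = 117.0000
bound on ‖Δx‖/‖x‖: κ·ε = 117.0000·1/550 = 0.2127
solve Ax = b  →  x = [-0.1846 -0.0769]
‖b‖ = 1.0000, ‖x‖ = 0.2000
with δb = [-0.0013 0.0013], A·Δx = δb → ‖Δx‖ = 0.0425
realised ‖Δx‖/‖x‖ = 0.2127
so the bound is sharp here: realised error equals the bound


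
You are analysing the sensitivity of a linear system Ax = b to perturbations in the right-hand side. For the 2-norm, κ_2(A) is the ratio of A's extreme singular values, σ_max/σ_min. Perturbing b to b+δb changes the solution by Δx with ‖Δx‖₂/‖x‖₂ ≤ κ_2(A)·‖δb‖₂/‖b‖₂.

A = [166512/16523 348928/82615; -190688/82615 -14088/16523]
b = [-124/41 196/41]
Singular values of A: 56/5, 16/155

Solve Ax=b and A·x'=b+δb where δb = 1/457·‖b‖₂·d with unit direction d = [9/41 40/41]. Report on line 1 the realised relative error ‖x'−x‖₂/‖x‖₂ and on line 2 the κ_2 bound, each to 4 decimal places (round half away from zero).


0.0031
0.2374

from the listed singular values, σ₁ = 56/5, σ_n = 16/155
condition number: (56/5) ÷ (16/155) = 108.5000
κ_2(A)·‖δb‖/‖b‖ = 0.2374
solve Ax = b  →  x = [-15.2335 35.6319]
‖b‖ = 5.6569, ‖x‖ = 38.7516
Δx = A⁻¹·δb where δb = 1/457·5.6569·d; ‖Δx‖ = 0.1199
dividing the unrounded norms, ‖Δx‖/‖x‖ = 0.0031
so the bound overstates the realised error by a factor of ≈ 76.7243 (computed from the unrounded values)


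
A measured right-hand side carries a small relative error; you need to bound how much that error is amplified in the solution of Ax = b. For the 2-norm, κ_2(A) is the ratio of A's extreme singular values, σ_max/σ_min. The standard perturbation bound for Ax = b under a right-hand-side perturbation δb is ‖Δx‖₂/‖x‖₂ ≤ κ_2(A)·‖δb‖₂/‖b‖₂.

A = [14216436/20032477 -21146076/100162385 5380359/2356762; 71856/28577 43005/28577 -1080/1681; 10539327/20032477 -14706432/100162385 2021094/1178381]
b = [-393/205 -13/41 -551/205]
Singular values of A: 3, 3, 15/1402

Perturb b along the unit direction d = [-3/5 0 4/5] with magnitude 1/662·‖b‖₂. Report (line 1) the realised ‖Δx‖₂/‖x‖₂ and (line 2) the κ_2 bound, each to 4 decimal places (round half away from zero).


largest singular value 3, smallest 15/1402
κ_2(A) = 3 / (15/1402) = 280.4000
worst-case relative error ≤ 280.4000 × 1/662 = 0.4236
solve Ax = b  →  x = [42.5141 -80.4223 -21.4927]
2-norm of b is 3.3166; of x, 93.4726
with δb = [-0.0030 0.0000 0.0040], A·Δx = δb → ‖Δx‖ = 0.4683
dividing the unrounded norms, ‖Δx‖/‖x‖ = 0.0050
realised/bound (from unrounded values) ≈ 0.0118

0.0050
0.4236


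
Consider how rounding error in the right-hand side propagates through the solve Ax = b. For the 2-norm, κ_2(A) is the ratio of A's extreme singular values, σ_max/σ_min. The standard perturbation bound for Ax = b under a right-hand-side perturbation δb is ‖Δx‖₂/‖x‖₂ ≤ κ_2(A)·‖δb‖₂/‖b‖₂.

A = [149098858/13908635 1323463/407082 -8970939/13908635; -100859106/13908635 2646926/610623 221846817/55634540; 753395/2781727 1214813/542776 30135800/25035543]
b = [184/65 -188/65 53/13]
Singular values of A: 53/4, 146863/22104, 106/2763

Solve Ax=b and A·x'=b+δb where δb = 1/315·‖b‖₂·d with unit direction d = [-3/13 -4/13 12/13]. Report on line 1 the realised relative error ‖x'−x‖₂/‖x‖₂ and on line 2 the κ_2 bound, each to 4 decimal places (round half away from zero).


0.0046
1.0964

from the listed singular values, σ₁ = 53/4, σ_n = 106/2763
κ = σ_max/σ_min = (53/4)/(106/2763) = 345.3750
perturbation bound = 345.3750·1/315 = 1.0964
solve Ax = b  →  x = [20.5047 -48.9327 89.7568]
‖b‖₂ = 5.7446 and ‖x‖₂ = 104.2647
δb = ε·‖b‖·d = [-0.0042 -0.0056 0.0168]; solving A·Δx = δb gives ‖Δx‖ = 0.4754
relative error = 0.0046
tightness: 0.0046 against a bound of 1.0964 (unrounded ratio ≈ 0.0042)


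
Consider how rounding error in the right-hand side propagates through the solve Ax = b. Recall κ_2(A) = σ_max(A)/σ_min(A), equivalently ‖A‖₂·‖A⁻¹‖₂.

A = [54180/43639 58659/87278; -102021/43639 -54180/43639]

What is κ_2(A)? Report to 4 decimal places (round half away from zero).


form AᵀA = [46172169/6589489 24624810/6589489; 24624810/6589489 52535529/26357956] with trace 820845/91204 and determinant 81/91204
λ_max, λ_min = (820845/91204 ± √673756963929/8318169616)/2 = 9, 9/91204
κ_2(A) = √(λ_max/λ_min) = √(9 / (9/91204)) = 302.0000

302.0000


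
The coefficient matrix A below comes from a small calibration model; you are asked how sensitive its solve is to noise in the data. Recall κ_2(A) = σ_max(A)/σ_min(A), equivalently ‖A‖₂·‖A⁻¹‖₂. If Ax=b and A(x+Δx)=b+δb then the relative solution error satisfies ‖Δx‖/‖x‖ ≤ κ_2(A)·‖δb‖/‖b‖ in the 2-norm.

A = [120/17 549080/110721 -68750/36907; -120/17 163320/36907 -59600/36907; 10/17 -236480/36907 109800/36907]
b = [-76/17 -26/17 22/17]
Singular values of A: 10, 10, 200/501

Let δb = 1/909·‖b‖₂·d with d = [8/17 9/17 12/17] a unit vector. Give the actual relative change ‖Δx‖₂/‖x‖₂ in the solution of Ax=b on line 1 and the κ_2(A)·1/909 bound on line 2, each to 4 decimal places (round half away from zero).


from the listed singular values, σ₁ = 10, σ_n = 200/501
κ_2(A) = 10 / (200/501) = 25.0500
perturbation bound = 25.0500·1/909 = 0.0276
solve Ax = b  →  x = [-0.2000 -2.2962 -4.4708]
2-norm of b is 4.8990; of x, 5.0299
δb = ε·‖b‖·d = [0.0025 0.0029 0.0038]; solving A·Δx = δb gives ‖Δx‖ = 0.0135
realised ‖Δx‖/‖x‖ = 0.0027
tightness: 0.0027 against a bound of 0.0276 (unrounded ratio ≈ 0.0974)

0.0027
0.0276


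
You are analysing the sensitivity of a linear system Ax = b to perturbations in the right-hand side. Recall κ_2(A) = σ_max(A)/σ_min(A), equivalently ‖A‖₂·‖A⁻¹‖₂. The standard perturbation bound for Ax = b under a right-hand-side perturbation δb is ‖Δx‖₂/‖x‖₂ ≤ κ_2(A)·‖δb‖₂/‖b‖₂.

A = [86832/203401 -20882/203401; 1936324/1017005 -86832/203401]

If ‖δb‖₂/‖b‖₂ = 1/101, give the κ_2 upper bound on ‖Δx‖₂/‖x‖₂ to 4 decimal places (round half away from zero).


2.9950

form AᵀA = [2342561296/615288025 -105414048/123057605; -105414048/123057605 4744708/24611521] with trace 1464116/366025 and determinant 64/366025
λ_max, λ_min = (1464116/366025 ± √2143541959056/133974300625)/2 = 4, 16/366025
κ_2(A) = √(λ_max/λ_min) = √(4 / (16/366025)) = 302.5000
κ_2(A)·‖δb‖/‖b‖ = 2.9950


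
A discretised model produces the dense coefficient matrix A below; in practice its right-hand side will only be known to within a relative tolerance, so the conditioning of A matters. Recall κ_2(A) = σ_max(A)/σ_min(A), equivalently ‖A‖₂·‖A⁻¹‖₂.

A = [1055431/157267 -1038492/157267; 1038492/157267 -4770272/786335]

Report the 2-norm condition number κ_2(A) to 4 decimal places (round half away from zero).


58.4375

form AᵀA = [2606896825/29408929 -12406863924/147044645; -12406863924/147044645 59116689424/735223225] with trace 147787289/874225 and determinant 7311616/874225
λ_max, λ_min = (147787289/874225 ± √21815514799979121/764269350625)/2 = 169, 43264/874225
σ_max=√169=13, σ_min=√(43264/874225)=(208/935) → κ = 58.4375


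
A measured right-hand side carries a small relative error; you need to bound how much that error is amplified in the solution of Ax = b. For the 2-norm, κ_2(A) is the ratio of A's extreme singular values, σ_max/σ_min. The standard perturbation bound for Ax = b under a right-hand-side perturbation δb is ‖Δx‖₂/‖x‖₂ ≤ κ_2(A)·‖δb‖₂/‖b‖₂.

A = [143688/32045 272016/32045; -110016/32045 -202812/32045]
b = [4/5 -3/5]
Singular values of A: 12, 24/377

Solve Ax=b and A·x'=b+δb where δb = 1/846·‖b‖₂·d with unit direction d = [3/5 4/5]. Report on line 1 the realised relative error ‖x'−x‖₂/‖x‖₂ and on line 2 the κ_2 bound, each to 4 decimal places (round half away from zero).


0.2228
0.2228

from the listed singular values, σ₁ = 12, σ_n = 24/377
condition number: 12 ÷ (24/377) = 188.5000
perturbation bound = 188.5000·1/846 = 0.2228
solve Ax = b  →  x = [0.0392 0.0735]
‖b‖₂ = 1.0000 and ‖x‖₂ = 0.0833
Δx = A⁻¹·δb where δb = 1/846·1.0000·d; ‖Δx‖ = 0.0186
dividing the unrounded norms, ‖Δx‖/‖x‖ = 0.2228
realised/bound = 1 exactly: the bound is attained for this b and d


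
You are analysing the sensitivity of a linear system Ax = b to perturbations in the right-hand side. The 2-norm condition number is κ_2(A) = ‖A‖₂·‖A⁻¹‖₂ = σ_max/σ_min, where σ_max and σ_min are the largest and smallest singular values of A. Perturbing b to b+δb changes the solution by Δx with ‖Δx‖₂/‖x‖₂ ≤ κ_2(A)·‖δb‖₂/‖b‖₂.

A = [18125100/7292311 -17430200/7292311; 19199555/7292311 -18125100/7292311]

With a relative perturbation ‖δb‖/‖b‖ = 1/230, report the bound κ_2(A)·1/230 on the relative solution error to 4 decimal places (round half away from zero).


form AᵀA = [828944307025/63231628681 -789438730500/63231628681; -789438730500/63231628681 751880050000/63231628681] with trace 1879696025/75186241 and determinant 1000000/75186241
char-poly roots: 25 and 40000/75186241
κ_2(A) = √(λ_max/λ_min) = √(25 / (40000/75186241)) = 216.7750
bound on ‖Δx‖/‖x‖: κ·ε = 216.7750·1/230 = 0.9425

0.9425


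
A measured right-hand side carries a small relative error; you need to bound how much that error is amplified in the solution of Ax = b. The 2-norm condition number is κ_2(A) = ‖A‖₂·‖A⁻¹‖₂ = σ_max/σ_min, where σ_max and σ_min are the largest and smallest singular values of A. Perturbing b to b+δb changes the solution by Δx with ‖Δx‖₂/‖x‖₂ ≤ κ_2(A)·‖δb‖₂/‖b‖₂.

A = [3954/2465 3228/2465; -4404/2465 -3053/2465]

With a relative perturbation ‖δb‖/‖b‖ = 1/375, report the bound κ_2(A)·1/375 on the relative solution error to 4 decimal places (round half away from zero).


M = AᵀA = [41652/7225 31164/7225; 31164/7225 23473/7225]. tr(M)=2605/289, det(M)=36/289
eigenvalues of AᵀA: λ = (tr ± √(tr²−4·det))/2 = 9, 4/289
κ = σ_max/σ_min = 3/(2/17) = 25.5000
κ_2(A)·‖δb‖/‖b‖ = 0.0680

0.0680


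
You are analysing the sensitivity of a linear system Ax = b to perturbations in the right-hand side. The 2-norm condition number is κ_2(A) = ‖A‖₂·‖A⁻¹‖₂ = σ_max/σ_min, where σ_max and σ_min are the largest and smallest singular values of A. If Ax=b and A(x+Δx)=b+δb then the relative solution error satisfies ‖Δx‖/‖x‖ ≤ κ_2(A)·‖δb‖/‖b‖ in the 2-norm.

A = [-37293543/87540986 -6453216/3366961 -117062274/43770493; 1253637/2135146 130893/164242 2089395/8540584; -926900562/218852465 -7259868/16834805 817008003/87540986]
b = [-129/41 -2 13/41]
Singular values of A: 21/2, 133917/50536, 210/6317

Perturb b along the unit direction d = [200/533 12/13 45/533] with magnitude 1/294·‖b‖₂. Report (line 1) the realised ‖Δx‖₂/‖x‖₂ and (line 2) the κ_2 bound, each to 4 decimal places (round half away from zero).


σ_max = 21/2, σ_min = 210/6317
κ_2(A) = (21/2) / (210/6317) = 315.8500
κ_2(A)·‖δb‖/‖b‖ = 1.0743
solve Ax = b  →  x = [-66.2595 54.7495 -27.5050]
‖b‖ = 3.7417, ‖x‖ = 90.2461
Δx = A⁻¹·δb where δb = 1/294·3.7417·d; ‖Δx‖ = 0.3828
dividing the unrounded norms, ‖Δx‖/‖x‖ = 0.0042
tightness: 0.0042 against a bound of 1.0743 (unrounded ratio ≈ 0.0039)

0.0042
1.0743


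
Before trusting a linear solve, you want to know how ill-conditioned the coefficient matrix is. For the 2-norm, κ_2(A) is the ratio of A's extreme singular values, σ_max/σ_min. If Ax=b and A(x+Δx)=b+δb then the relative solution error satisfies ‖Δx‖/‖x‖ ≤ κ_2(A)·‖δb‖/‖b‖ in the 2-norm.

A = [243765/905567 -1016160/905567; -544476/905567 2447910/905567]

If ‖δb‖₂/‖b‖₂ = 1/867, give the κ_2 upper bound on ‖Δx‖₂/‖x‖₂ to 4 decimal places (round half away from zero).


form AᵀA = [2105772129/4852376281 -9352263240/4852376281; -9352263240/4852376281 41567127300/4852376281] with trace 25980309/2886601 and determinant 8100/2886601
λ_max, λ_min = (25980309/2886601 ± √674882929863081/8332465333201)/2 = 9, 900/2886601
σ_max=√9=3, σ_min=√(900/2886601)=(30/1699) → κ = 169.9000
perturbation bound = 169.9000·1/867 = 0.1960

0.1960
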